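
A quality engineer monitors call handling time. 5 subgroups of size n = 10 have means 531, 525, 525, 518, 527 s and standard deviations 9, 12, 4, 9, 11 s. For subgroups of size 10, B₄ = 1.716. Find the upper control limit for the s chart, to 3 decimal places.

s̄ = (9 + 12 + 4 + 9 + 11) / 5 = 9.0000
UCL_s = B₄·s̄ = 1.716 × 9.0000 = 15.4440

15.444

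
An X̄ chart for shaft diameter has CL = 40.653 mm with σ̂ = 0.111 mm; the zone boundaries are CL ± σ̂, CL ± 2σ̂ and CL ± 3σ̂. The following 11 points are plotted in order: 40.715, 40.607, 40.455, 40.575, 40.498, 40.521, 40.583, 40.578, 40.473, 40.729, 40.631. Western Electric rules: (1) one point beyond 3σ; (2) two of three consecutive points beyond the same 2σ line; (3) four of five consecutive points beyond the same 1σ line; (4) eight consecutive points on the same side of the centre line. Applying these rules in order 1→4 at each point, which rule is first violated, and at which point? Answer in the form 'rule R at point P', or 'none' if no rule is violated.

rule 4 at point 9

Zone of each point (C = within 1σ̂, B = 1σ̂–2σ̂, A = 2σ̂–3σ̂, * = beyond 3σ̂; sign = side of CL): 1:+C, 2:-C, 3:-B, 4:-C, 5:-B, 6:-B, 7:-C, 8:-C, 9:-B, 10:+C, 11:-C
Rule 4 (eight consecutive points on the same side of the centre line) is satisfied at point 9.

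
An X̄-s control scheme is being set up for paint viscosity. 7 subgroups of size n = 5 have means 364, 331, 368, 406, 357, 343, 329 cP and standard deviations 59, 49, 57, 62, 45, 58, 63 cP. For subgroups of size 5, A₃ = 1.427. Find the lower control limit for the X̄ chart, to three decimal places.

X̄̄ = (364 + 331 + 368 + 406 + 357 + 343 + 329) / 7 = 356.8571
s̄ = (59 + 49 + 57 + 62 + 45 + 58 + 63) / 7 = 56.1429
LCL = X̄̄ − A₃·s̄ = 356.8571 − 1.427 × 56.1429 = 276.7413

276.741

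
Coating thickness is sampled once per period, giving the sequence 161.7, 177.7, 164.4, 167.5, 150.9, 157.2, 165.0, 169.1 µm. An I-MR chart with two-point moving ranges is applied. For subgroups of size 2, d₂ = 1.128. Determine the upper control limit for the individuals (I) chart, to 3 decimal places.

X̄ = (161.7 + 177.7 + 164.4 + 167.5 + 150.9 + 157.2 + 165.0 + 169.1) / 8 = 164.1875
Moving ranges: 16.0, 13.3, 3.1, 16.6, 6.3, 7.8, 4.1; M̄R̄ = 67.2000 / 7 = 9.6000
UCL = X̄ + 3·M̄R̄/d₂ = 164.1875 + 3 × 9.6000 / 1.128 = 189.7194

189.719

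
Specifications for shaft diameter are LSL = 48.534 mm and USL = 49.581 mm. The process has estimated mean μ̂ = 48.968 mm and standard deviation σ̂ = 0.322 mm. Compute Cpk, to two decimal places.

Cpu = (USL − μ̂) / (3σ̂) = (49.581 − 48.968) / (3 × 0.322) = 0.6346; Cpl = (μ̂ − LSL) / (3σ̂) = (48.968 − 48.534) / (3 × 0.322) = 0.4493; Cpk = min(Cpu, Cpl) = 0.4493

0.45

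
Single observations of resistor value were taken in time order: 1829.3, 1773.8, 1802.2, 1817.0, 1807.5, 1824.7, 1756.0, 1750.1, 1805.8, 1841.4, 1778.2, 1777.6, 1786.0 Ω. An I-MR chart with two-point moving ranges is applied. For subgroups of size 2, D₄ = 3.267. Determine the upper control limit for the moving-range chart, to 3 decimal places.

98.963

Moving ranges: 55.5, 28.4, 14.8, 9.5, 17.2, 68.7, 5.9, 55.7, 35.6, 63.2, 0.6, 8.4; M̄R̄ = 363.5000 / 12 = 30.2917
UCL_MR = D₄·M̄R̄ = 3.267 × 30.2917 = 98.9629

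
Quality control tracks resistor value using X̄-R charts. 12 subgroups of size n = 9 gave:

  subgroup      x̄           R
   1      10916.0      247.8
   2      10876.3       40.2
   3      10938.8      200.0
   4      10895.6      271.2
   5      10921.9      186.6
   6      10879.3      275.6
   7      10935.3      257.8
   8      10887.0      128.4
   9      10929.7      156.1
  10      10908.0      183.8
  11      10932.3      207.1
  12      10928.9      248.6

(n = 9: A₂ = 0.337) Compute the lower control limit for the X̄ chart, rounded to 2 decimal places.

10844.94

X̄̄ = (10916.0 + 10876.3 + 10938.8 + 10895.6 + 10921.9 + 10879.3 + 10935.3 + 10887.0 + 10929.7 + 10908.0 + 10932.3 + 10928.9) / 12 = 130949.1000 / 12 = 10912.4250
R̄ = (247.8 + 40.2 + 200.0 + 271.2 + 186.6 + 275.6 + 257.8 + 128.4 + 156.1 + 183.8 + 207.1 + 248.6) / 12 = 2403.2000 / 12 = 200.2667
LCL = X̄̄ − A₂·R̄ = 10912.4250 − 0.337 × 200.2667 = 10844.9351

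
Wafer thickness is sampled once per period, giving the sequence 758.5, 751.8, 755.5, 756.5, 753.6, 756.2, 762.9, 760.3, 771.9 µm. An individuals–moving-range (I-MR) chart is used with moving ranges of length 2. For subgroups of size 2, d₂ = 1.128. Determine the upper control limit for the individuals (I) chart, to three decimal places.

X̄ = (758.5 + 751.8 + 755.5 + 756.5 + 753.6 + 756.2 + 762.9 + 760.3 + 771.9) / 9 = 758.5778
Moving ranges: 6.7, 3.7, 1.0, 2.9, 2.6, 6.7, 2.6, 11.6; M̄R̄ = 37.8000 / 8 = 4.7250
UCL = X̄ + 3·M̄R̄/d₂ = 758.5778 + 3 × 4.7250 / 1.128 = 771.1443

771.144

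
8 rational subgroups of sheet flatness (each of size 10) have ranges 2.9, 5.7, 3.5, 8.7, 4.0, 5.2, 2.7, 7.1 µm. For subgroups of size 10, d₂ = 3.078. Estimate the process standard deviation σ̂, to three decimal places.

R̄ = (2.9 + 5.7 + 3.5 + 8.7 + 4.0 + 5.2 + 2.7 + 7.1) / 8 = 4.9750
σ̂ = R̄ / d₂ = 4.9750 / 3.078 = 1.6163

1.616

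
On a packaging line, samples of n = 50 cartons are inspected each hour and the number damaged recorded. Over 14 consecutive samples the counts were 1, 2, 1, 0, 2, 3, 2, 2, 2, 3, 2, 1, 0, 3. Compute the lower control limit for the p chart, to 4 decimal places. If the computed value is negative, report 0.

0.0000

p̄ = Σdᵢ / (k·n) = 24 / (14 × 50) = 0.03429
LCL = p̄ − 3·√(p̄(1−p̄)/n) = 0.03429 − 3 × 0.02573 = -0.04291 → 0 (negative, so LCL = 0)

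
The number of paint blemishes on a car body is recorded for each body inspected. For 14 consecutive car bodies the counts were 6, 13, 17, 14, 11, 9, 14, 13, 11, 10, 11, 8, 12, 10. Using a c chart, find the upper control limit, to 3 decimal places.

c̄ = (6 + 13 + 17 + 14 + 11 + 9 + 14 + 13 + 11 + 10 + 11 + 8 + 12 + 10) / 14 = 159 / 14 = 11.3571
UCL = c̄ + 3√c̄ = 11.3571 + 3 × √11.3571 = 11.3571 + 3 × 3.3700 = 21.4673

21.467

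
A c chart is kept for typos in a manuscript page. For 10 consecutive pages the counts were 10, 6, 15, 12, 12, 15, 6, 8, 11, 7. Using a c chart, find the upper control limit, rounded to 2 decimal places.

c̄ = (10 + 6 + 15 + 12 + 12 + 15 + 6 + 8 + 11 + 7) / 10 = 102 / 10 = 10.2000
UCL = c̄ + 3√c̄ = 10.2000 + 3 × √10.2000 = 10.2000 + 3 × 3.1937 = 19.7812

19.78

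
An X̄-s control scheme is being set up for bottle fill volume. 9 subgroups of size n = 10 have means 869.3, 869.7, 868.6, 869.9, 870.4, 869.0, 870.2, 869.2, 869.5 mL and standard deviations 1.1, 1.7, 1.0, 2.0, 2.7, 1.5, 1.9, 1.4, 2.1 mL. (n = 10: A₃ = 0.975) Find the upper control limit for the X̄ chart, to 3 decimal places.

871.202

X̄̄ = (869.3 + 869.7 + 868.6 + 869.9 + 870.4 + 869.0 + 870.2 + 869.2 + 869.5) / 9 = 869.5333
s̄ = (1.1 + 1.7 + 1.0 + 2.0 + 2.7 + 1.5 + 1.9 + 1.4 + 2.1) / 9 = 1.7111
UCL = X̄̄ + A₃·s̄ = 869.5333 + 0.975 × 1.7111 = 871.2017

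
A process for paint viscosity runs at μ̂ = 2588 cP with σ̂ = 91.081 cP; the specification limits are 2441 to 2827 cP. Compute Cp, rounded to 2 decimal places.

Cp = (USL − LSL) / (6σ̂) = (2827 − 2441) / (6 × 91.081) = 386.0000 / 546.4860 = 0.7063

0.71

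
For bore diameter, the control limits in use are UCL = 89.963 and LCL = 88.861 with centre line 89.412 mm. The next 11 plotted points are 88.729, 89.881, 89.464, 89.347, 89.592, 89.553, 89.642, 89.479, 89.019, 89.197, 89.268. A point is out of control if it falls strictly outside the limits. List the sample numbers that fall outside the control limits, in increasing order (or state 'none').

1

Compare each point to [88.861, 89.963]: sample 1 = 88.729 < LCL.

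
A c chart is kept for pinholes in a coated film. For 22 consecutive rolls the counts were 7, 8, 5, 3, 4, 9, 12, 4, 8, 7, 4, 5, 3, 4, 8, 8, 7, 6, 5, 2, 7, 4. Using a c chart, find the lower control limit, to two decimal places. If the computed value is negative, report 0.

c̄ = (7 + 8 + 5 + 3 + 4 + 9 + 12 + 4 + 8 + 7 + 4 + 5 + 3 + 4 + 8 + 8 + 7 + 6 + 5 + 2 + 7 + 4) / 22 = 130 / 22 = 5.9091
LCL = c̄ − 3√c̄ = 5.9091 − 3 × 2.4309 = -1.3835 → 0 (cannot be negative)

0.00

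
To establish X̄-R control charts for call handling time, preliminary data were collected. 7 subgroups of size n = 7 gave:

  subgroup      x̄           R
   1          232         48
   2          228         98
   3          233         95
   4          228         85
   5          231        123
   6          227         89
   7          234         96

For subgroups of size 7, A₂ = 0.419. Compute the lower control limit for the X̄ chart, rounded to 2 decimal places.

192.48

X̄̄ = (232 + 228 + 233 + 228 + 231 + 227 + 234) / 7 = 1613.0000 / 7 = 230.4286
R̄ = (48 + 98 + 95 + 85 + 123 + 89 + 96) / 7 = 634.0000 / 7 = 90.5714
LCL = X̄̄ − A₂·R̄ = 230.4286 − 0.419 × 90.5714 = 192.4791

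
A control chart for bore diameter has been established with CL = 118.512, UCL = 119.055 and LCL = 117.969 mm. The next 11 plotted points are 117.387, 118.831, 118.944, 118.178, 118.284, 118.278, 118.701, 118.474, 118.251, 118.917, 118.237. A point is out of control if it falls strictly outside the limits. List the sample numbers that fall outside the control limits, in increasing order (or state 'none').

Compare each point to [117.969, 119.055]: sample 1 = 117.387 < LCL.

1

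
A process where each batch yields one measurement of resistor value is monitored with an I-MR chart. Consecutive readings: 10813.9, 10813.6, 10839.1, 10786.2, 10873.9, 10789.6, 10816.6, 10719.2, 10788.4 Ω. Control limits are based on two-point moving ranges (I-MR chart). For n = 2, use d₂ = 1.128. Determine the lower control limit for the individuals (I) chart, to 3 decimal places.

X̄ = (10813.9 + 10813.6 + 10839.1 + 10786.2 + 10873.9 + 10789.6 + 10816.6 + 10719.2 + 10788.4) / 9 = 10804.5000
Moving ranges: 0.3, 25.5, 52.9, 87.7, 84.3, 27.0, 97.4, 69.2; M̄R̄ = 444.3000 / 8 = 55.5375
LCL = X̄ − 3·M̄R̄/d₂ = 10804.5000 − 3 × 55.5375 / 1.128 = 10656.7939

10656.794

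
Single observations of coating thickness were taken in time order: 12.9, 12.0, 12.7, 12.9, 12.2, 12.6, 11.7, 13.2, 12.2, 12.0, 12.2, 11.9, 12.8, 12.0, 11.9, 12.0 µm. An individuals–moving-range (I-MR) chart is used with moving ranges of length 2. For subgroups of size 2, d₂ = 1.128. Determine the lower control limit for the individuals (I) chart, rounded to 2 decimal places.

10.75

X̄ = (12.9 + 12.0 + 12.7 + 12.9 + 12.2 + 12.6 + 11.7 + 13.2 + 12.2 + 12.0 + 12.2 + 11.9 + 12.8 + 12.0 + 11.9 + 12.0) / 16 = 12.3250
Moving ranges: 0.9, 0.7, 0.2, 0.7, 0.4, 0.9, 1.5, 1.0, 0.2, 0.2, 0.3, 0.9, 0.8, 0.1, 0.1; M̄R̄ = 8.9000 / 15 = 0.5933
LCL = X̄ − 3·M̄R̄/d₂ = 12.3250 − 3 × 0.5933 / 1.128 = 10.7470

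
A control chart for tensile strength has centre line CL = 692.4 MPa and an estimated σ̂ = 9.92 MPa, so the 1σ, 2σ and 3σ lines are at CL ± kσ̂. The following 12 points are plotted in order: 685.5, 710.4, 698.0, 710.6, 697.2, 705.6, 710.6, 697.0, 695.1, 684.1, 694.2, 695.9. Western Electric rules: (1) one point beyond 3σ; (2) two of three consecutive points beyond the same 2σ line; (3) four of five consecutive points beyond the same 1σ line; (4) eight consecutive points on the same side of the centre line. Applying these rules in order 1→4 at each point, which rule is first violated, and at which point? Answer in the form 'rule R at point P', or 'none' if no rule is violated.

rule 4 at point 9

Zone of each point (C = within 1σ̂, B = 1σ̂–2σ̂, A = 2σ̂–3σ̂, * = beyond 3σ̂; sign = side of CL): 1:-C, 2:+B, 3:+C, 4:+B, 5:+C, 6:+B, 7:+B, 8:+C, 9:+C, 10:-C, 11:+C, 12:+C
Rule 4 (eight consecutive points on the same side of the centre line) is satisfied at point 9.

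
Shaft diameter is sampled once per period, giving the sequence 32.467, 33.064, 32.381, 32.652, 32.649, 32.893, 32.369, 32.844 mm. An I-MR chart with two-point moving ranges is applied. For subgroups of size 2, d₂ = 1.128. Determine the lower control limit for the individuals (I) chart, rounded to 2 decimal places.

31.60

X̄ = (32.467 + 33.064 + 32.381 + 32.652 + 32.649 + 32.893 + 32.369 + 32.844) / 8 = 32.6649
Moving ranges: 0.597, 0.683, 0.271, 0.003, 0.244, 0.524, 0.475; M̄R̄ = 2.7970 / 7 = 0.3996
LCL = X̄ − 3·M̄R̄/d₂ = 32.6649 − 3 × 0.3996 / 1.128 = 31.6022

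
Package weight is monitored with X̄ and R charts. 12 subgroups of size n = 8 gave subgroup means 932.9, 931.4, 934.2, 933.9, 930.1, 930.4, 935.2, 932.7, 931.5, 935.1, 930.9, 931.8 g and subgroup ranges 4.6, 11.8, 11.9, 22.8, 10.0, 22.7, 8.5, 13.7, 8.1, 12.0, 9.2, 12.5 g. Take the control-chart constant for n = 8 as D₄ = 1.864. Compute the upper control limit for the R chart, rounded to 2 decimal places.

R̄ = (4.6 + 11.8 + 11.9 + 22.8 + 10.0 + 22.7 + 8.5 + 13.7 + 8.1 + 12.0 + 9.2 + 12.5) / 12 = 147.8000 / 12 = 12.3167
UCL_R = D₄·R̄ = 1.864 × 12.3167 = 22.9583

22.96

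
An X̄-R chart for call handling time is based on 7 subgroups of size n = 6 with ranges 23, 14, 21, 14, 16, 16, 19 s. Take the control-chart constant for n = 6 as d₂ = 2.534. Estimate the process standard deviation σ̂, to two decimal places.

R̄ = (23 + 14 + 21 + 14 + 16 + 16 + 19) / 7 = 17.5714
σ̂ = R̄ / d₂ = 17.5714 / 2.534 = 6.9343

6.93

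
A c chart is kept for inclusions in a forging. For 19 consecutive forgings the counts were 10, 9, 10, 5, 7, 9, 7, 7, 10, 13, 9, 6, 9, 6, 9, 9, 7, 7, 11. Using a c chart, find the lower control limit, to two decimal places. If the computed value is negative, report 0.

c̄ = (10 + 9 + 10 + 5 + 7 + 9 + 7 + 7 + 10 + 13 + 9 + 6 + 9 + 6 + 9 + 9 + 7 + 7 + 11) / 19 = 160 / 19 = 8.4211
LCL = c̄ − 3√c̄ = 8.4211 − 3 × 2.9019 = -0.2847 → 0 (cannot be negative)

0.00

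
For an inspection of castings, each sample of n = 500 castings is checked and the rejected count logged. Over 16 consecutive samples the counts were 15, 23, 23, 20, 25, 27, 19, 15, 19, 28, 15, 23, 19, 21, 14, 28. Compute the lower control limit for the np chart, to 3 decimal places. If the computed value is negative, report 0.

p̄ = Σdᵢ / (k·n) = 334 / (16 × 500) = 0.04175
LCL = np̄ − 3·√(np̄(1−p̄)) = 20.8750 − 3 × 4.4725 = 7.4574

7.457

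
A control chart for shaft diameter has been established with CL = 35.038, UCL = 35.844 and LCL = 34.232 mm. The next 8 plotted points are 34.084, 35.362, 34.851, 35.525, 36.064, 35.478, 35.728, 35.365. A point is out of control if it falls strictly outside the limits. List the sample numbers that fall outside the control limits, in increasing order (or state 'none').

Compare each point to [34.232, 35.844]: sample 1 = 34.084 < LCL; sample 5 = 36.064 > UCL.

1, 5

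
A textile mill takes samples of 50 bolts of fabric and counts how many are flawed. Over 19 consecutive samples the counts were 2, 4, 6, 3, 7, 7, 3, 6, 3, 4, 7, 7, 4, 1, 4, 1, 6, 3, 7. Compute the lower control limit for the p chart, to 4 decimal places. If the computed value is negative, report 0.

0.0000

p̄ = Σdᵢ / (k·n) = 85 / (19 × 50) = 0.08947
LCL = p̄ − 3·√(p̄(1−p̄)/n) = 0.08947 − 3 × 0.04037 = -0.03162 → 0 (negative, so LCL = 0)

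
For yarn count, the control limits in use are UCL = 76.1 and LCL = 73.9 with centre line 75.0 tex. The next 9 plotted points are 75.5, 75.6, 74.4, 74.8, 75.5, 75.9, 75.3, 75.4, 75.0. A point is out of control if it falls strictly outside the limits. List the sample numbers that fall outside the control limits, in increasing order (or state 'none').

none

All 9 points lie within [73.9, 76.1].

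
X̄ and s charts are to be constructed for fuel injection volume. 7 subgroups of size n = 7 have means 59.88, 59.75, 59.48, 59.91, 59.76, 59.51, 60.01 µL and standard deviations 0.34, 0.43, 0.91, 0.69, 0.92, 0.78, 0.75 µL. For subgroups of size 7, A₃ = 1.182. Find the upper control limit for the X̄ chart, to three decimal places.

X̄̄ = (59.88 + 59.75 + 59.48 + 59.91 + 59.76 + 59.51 + 60.01) / 7 = 59.7571
s̄ = (0.34 + 0.43 + 0.91 + 0.69 + 0.92 + 0.78 + 0.75) / 7 = 0.6886
UCL = X̄̄ + A₃·s̄ = 59.7571 + 1.182 × 0.6886 = 60.5710

60.571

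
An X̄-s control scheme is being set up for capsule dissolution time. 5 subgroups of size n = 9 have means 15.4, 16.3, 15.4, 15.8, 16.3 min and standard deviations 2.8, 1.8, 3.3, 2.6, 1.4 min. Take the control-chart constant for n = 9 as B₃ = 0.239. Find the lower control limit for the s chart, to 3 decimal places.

s̄ = (2.8 + 1.8 + 3.3 + 2.6 + 1.4) / 5 = 2.3800
LCL_s = B₃·s̄ = 0.239 × 2.3800 = 0.5688

0.569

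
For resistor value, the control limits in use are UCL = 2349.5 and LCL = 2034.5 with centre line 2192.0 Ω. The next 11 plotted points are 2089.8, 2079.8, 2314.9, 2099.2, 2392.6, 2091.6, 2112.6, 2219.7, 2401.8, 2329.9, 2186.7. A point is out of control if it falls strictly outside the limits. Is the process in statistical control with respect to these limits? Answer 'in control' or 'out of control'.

out of control

Compare each point to [2034.5, 2349.5]: sample 5 = 2392.6 > UCL; sample 9 = 2401.8 > UCL.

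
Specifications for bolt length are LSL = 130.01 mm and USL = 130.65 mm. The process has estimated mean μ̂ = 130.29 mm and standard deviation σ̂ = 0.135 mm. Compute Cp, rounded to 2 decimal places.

Cp = (USL − LSL) / (6σ̂) = (130.65 − 130.01) / (6 × 0.135) = 0.6400 / 0.8100 = 0.7901

0.79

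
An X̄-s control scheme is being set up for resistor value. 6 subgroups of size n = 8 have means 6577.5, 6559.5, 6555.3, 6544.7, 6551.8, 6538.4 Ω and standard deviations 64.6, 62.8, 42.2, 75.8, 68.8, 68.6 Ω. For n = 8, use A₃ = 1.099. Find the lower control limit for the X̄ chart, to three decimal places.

6484.417

X̄̄ = (6577.5 + 6559.5 + 6555.3 + 6544.7 + 6551.8 + 6538.4) / 6 = 6554.5333
s̄ = (64.6 + 62.8 + 42.2 + 75.8 + 68.8 + 68.6) / 6 = 63.8000
LCL = X̄̄ − A₃·s̄ = 6554.5333 − 1.099 × 63.8000 = 6484.4171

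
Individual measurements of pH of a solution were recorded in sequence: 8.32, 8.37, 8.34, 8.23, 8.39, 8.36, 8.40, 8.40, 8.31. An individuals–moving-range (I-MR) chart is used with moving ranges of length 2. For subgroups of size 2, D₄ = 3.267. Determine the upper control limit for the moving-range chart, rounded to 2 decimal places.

0.21

Moving ranges: 0.05, 0.03, 0.11, 0.16, 0.03, 0.04, 0.00, 0.09; M̄R̄ = 0.5100 / 8 = 0.0638
UCL_MR = D₄·M̄R̄ = 3.267 × 0.0638 = 0.2083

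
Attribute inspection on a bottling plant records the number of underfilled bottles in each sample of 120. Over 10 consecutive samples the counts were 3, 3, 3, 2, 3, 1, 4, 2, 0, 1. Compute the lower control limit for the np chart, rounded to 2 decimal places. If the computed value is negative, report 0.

p̄ = Σdᵢ / (k·n) = 22 / (10 × 120) = 0.01833
LCL = np̄ − 3·√(np̄(1−p̄)) = 2.2000 − 3 × 1.4696 = -2.2087 → 0 (negative, so LCL = 0)

0.00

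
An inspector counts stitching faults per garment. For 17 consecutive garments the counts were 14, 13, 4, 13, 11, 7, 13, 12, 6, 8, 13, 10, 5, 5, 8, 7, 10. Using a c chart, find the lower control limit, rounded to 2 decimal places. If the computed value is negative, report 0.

c̄ = (14 + 13 + 4 + 13 + 11 + 7 + 13 + 12 + 6 + 8 + 13 + 10 + 5 + 5 + 8 + 7 + 10) / 17 = 159 / 17 = 9.3529
LCL = c̄ − 3√c̄ = 9.3529 − 3 × 3.0583 = 0.1782

0.18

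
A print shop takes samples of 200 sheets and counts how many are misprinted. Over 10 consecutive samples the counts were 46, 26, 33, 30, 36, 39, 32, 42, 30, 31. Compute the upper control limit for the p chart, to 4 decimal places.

0.2526

p̄ = Σdᵢ / (k·n) = 345 / (10 × 200) = 0.17250
UCL = p̄ + 3·√(p̄(1−p̄)/n) = 0.17250 + 3 × √(0.17250×0.82750/200) = 0.17250 + 3 × 0.02672 = 0.25265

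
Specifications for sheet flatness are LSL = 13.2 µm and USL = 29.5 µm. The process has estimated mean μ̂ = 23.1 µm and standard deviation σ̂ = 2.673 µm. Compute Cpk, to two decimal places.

Cpu = (USL − μ̂) / (3σ̂) = (29.5 − 23.1) / (3 × 2.673) = 0.7981; Cpl = (μ̂ − LSL) / (3σ̂) = (23.1 − 13.2) / (3 × 2.673) = 1.2346; Cpk = min(Cpu, Cpl) = 0.7981

0.80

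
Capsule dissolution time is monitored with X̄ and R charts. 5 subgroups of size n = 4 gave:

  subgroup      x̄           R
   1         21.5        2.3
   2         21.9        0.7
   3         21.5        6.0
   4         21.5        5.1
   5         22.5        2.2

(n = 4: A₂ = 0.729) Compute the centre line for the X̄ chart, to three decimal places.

21.780

X̄̄ = (21.5 + 21.9 + 21.5 + 21.5 + 22.5) / 5 = 108.9000 / 5 = 21.7800
CL = X̄̄ = 21.7800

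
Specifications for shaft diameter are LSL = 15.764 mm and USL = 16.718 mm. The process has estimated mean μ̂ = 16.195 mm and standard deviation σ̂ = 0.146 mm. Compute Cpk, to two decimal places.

0.98

Cpu = (USL − μ̂) / (3σ̂) = (16.718 − 16.195) / (3 × 0.146) = 1.1941; Cpl = (μ̂ − LSL) / (3σ̂) = (16.195 − 15.764) / (3 × 0.146) = 0.9840; Cpk = min(Cpu, Cpl) = 0.9840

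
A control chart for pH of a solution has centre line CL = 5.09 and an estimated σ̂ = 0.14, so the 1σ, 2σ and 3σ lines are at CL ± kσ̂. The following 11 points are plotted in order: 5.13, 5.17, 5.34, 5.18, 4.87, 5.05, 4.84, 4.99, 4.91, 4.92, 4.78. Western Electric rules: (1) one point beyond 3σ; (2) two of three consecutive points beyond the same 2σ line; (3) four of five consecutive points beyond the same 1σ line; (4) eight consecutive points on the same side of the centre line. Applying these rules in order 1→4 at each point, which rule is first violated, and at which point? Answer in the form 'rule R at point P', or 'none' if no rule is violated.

rule 3 at point 11

Zone of each point (C = within 1σ̂, B = 1σ̂–2σ̂, A = 2σ̂–3σ̂, * = beyond 3σ̂; sign = side of CL): 1:+C, 2:+C, 3:+B, 4:+C, 5:-B, 6:-C, 7:-B, 8:-C, 9:-B, 10:-B, 11:-A
Rule 3 (four of five consecutive points beyond the same 1σ limit) is satisfied at point 11.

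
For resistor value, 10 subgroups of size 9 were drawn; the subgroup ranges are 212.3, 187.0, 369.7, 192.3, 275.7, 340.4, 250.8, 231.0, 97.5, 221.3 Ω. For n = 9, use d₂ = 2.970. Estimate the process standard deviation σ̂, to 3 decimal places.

R̄ = (212.3 + 187.0 + 369.7 + 192.3 + 275.7 + 340.4 + 250.8 + 231.0 + 97.5 + 221.3) / 10 = 237.8000
σ̂ = R̄ / d₂ = 237.8000 / 2.970 = 80.0673

80.067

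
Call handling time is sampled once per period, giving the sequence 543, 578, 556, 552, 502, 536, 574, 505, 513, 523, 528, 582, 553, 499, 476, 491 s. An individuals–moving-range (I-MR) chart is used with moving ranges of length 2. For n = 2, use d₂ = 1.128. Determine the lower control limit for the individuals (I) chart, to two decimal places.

X̄ = (543 + 578 + 556 + 552 + 502 + 536 + 574 + 505 + 513 + 523 + 528 + 582 + 553 + 499 + 476 + 491) / 16 = 531.9375
Moving ranges: 35, 22, 4, 50, 34, 38, 69, 8, 10, 5, 54, 29, 54, 23, 15; M̄R̄ = 450.0000 / 15 = 30.0000
LCL = X̄ − 3·M̄R̄/d₂ = 531.9375 − 3 × 30.0000 / 1.128 = 452.1503

452.15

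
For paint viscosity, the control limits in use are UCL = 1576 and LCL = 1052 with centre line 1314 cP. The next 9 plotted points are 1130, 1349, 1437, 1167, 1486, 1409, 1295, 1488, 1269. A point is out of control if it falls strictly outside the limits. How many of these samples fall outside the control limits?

0

All 9 points lie within [1052, 1576].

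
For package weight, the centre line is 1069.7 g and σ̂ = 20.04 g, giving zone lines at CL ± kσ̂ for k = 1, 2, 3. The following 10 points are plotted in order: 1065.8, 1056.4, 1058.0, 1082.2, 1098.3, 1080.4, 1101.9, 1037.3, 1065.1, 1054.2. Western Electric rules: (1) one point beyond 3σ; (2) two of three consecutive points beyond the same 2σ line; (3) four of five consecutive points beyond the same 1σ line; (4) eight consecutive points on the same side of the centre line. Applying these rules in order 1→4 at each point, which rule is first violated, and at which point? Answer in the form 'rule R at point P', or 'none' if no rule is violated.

Zone of each point (C = within 1σ̂, B = 1σ̂–2σ̂, A = 2σ̂–3σ̂, * = beyond 3σ̂; sign = side of CL): 1:-C, 2:-C, 3:-C, 4:+C, 5:+B, 6:+C, 7:+B, 8:-B, 9:-C, 10:-C
No rule fires across all 10 points.

none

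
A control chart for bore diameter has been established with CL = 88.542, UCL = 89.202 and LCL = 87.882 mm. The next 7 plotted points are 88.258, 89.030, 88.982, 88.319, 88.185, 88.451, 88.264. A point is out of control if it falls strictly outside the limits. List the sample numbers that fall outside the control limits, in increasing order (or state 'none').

All 7 points lie within [87.882, 89.202].

none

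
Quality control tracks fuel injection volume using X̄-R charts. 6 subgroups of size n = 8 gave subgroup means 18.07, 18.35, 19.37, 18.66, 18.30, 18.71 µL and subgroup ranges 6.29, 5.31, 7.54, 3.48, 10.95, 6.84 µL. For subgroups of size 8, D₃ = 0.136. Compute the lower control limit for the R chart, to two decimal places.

R̄ = (6.29 + 5.31 + 7.54 + 3.48 + 10.95 + 6.84) / 6 = 40.4100 / 6 = 6.7350
LCL_R = D₃·R̄ = 0.136 × 6.7350 = 0.9160

0.92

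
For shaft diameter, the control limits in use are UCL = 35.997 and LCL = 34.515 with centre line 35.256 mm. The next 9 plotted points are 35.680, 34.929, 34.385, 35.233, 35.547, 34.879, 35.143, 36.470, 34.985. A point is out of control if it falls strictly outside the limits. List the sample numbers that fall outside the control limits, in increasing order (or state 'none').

3, 8

Compare each point to [34.515, 35.997]: sample 3 = 34.385 < LCL; sample 8 = 36.470 > UCL.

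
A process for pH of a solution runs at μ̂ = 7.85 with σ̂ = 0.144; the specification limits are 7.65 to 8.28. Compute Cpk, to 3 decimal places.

0.463

Cpu = (USL − μ̂) / (3σ̂) = (8.28 − 7.85) / (3 × 0.144) = 0.9954; Cpl = (μ̂ − LSL) / (3σ̂) = (7.85 − 7.65) / (3 × 0.144) = 0.4630; Cpk = min(Cpu, Cpl) = 0.4630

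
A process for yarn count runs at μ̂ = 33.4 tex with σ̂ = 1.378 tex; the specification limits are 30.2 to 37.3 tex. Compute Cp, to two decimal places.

0.86

Cp = (USL − LSL) / (6σ̂) = (37.3 − 30.2) / (6 × 1.378) = 7.1000 / 8.2680 = 0.8587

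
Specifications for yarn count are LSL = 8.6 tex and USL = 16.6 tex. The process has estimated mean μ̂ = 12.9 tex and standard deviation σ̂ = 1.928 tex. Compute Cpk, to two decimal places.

0.64

Cpu = (USL − μ̂) / (3σ̂) = (16.6 − 12.9) / (3 × 1.928) = 0.6397; Cpl = (μ̂ − LSL) / (3σ̂) = (12.9 − 8.6) / (3 × 1.928) = 0.7434; Cpk = min(Cpu, Cpl) = 0.6397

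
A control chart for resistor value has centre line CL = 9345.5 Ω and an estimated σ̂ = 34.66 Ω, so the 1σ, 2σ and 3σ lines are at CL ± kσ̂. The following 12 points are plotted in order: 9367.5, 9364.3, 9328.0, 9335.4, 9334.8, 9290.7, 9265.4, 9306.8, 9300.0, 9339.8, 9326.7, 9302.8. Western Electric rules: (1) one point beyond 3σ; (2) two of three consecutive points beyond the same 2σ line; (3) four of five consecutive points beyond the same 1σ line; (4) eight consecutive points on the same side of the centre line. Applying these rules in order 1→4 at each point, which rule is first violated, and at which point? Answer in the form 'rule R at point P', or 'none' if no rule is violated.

Zone of each point (C = within 1σ̂, B = 1σ̂–2σ̂, A = 2σ̂–3σ̂, * = beyond 3σ̂; sign = side of CL): 1:+C, 2:+C, 3:-C, 4:-C, 5:-C, 6:-B, 7:-A, 8:-B, 9:-B, 10:-C, 11:-C, 12:-B
Rule 3 (four of five consecutive points beyond the same 1σ limit) is satisfied at point 9.

rule 3 at point 9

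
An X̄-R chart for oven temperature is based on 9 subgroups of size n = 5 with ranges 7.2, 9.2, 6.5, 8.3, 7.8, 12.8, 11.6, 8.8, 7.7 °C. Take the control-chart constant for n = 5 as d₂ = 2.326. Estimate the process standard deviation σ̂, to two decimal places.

3.82

R̄ = (7.2 + 9.2 + 6.5 + 8.3 + 7.8 + 12.8 + 11.6 + 8.8 + 7.7) / 9 = 8.8778
σ̂ = R̄ / d₂ = 8.8778 / 2.326 = 3.8168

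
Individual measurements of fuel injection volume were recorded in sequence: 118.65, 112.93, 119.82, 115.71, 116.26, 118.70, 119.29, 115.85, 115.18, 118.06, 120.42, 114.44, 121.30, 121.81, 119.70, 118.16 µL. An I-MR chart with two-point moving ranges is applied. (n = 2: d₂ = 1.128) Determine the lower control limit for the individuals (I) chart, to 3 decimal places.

X̄ = (118.65 + 112.93 + 119.82 + 115.71 + 116.26 + 118.70 + 119.29 + 115.85 + 115.18 + 118.06 + 120.42 + 114.44 + 121.30 + 121.81 + 119.70 + 118.16) / 16 = 117.8925
Moving ranges: 5.72, 6.89, 4.11, 0.55, 2.44, 0.59, 3.44, 0.67, 2.88, 2.36, 5.98, 6.86, 0.51, 2.11, 1.54; M̄R̄ = 46.6500 / 15 = 3.1100
LCL = X̄ − 3·M̄R̄/d₂ = 117.8925 − 3 × 3.1100 / 1.128 = 109.6212

109.621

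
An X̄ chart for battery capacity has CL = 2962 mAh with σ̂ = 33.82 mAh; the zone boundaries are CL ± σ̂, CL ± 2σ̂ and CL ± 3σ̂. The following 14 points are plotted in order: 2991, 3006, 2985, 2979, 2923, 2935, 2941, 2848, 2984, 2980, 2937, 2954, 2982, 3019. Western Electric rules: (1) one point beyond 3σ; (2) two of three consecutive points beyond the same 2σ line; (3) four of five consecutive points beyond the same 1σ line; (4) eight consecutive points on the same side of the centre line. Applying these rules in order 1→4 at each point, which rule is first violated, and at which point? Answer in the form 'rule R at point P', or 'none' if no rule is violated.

Zone of each point (C = within 1σ̂, B = 1σ̂–2σ̂, A = 2σ̂–3σ̂, * = beyond 3σ̂; sign = side of CL): 1:+C, 2:+B, 3:+C, 4:+C, 5:-B, 6:-C, 7:-C, 8:-*, 9:+C, 10:+C, 11:-C, 12:-C, 13:+C, 14:+B
Rule 1 (one point beyond the 3σ limits) is satisfied at point 8.

rule 1 at point 8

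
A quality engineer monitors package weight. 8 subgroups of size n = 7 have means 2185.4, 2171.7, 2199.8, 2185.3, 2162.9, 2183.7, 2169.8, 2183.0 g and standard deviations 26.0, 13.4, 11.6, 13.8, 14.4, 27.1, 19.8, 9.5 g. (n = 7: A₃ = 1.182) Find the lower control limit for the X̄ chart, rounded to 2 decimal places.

2160.17

X̄̄ = (2185.4 + 2171.7 + 2199.8 + 2185.3 + 2162.9 + 2183.7 + 2169.8 + 2183.0) / 8 = 2180.2000
s̄ = (26.0 + 13.4 + 11.6 + 13.8 + 14.4 + 27.1 + 19.8 + 9.5) / 8 = 16.9500
LCL = X̄̄ − A₃·s̄ = 2180.2000 − 1.182 × 16.9500 = 2160.1651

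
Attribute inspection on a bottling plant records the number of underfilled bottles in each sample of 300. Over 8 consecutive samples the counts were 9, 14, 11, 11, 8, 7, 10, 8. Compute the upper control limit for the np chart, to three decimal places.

p̄ = Σdᵢ / (k·n) = 78 / (8 × 300) = 0.03250
UCL = np̄ + 3·√(np̄(1−p̄)) = 9.7500 + 3 × √(9.7500×0.96750) = 9.7500 + 3 × 3.0713 = 18.9640

18.964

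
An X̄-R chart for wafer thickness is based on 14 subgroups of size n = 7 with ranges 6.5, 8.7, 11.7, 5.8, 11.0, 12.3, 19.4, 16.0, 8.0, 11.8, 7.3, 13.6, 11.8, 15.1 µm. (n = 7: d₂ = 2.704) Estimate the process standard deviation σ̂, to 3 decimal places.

R̄ = (6.5 + 8.7 + 11.7 + 5.8 + 11.0 + 12.3 + 19.4 + 16.0 + 8.0 + 11.8 + 7.3 + 13.6 + 11.8 + 15.1) / 14 = 11.3571
σ̂ = R̄ / d₂ = 11.3571 / 2.704 = 4.2001

4.200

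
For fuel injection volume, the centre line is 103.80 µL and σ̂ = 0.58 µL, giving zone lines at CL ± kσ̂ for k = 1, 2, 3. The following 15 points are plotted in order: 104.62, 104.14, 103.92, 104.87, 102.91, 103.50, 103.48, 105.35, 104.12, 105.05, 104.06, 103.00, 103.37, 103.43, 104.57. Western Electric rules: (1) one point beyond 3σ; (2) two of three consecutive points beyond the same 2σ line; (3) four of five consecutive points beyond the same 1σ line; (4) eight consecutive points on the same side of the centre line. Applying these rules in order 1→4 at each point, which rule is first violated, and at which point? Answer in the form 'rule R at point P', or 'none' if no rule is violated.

Zone of each point (C = within 1σ̂, B = 1σ̂–2σ̂, A = 2σ̂–3σ̂, * = beyond 3σ̂; sign = side of CL): 1:+B, 2:+C, 3:+C, 4:+B, 5:-B, 6:-C, 7:-C, 8:+A, 9:+C, 10:+A, 11:+C, 12:-B, 13:-C, 14:-C, 15:+B
Rule 2 (two of three consecutive points beyond the same 2σ limit) is satisfied at point 10.

rule 2 at point 10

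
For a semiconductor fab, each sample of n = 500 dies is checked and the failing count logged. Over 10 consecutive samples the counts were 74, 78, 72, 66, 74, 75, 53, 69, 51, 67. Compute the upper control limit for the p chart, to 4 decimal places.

0.1818

p̄ = Σdᵢ / (k·n) = 679 / (10 × 500) = 0.13580
UCL = p̄ + 3·√(p̄(1−p̄)/n) = 0.13580 + 3 × √(0.13580×0.86420/500) = 0.13580 + 3 × 0.01532 = 0.18176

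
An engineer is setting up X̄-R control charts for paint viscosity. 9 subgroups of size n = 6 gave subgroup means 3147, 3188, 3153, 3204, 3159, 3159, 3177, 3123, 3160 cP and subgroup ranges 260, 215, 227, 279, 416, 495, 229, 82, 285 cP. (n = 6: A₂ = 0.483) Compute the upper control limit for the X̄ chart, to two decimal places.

3296.86

X̄̄ = (3147 + 3188 + 3153 + 3204 + 3159 + 3159 + 3177 + 3123 + 3160) / 9 = 28470.0000 / 9 = 3163.3333
R̄ = (260 + 215 + 227 + 279 + 416 + 495 + 229 + 82 + 285) / 9 = 2488.0000 / 9 = 276.4444
UCL = X̄̄ + A₂·R̄ = 3163.3333 + 0.483 × 276.4444 = 3296.8560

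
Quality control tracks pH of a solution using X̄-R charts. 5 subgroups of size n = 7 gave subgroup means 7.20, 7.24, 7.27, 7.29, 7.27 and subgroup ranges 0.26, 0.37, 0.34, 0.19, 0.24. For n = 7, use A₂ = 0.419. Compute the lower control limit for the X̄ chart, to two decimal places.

X̄̄ = (7.20 + 7.24 + 7.27 + 7.29 + 7.27) / 5 = 36.2700 / 5 = 7.2540
R̄ = (0.26 + 0.37 + 0.34 + 0.19 + 0.24) / 5 = 1.4000 / 5 = 0.2800
LCL = X̄̄ − A₂·R̄ = 7.2540 − 0.419 × 0.2800 = 7.1367

7.14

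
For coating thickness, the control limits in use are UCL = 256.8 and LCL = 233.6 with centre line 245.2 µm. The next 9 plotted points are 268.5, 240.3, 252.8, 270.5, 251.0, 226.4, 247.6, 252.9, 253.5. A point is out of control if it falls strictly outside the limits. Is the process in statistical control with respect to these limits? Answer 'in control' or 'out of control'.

out of control

Compare each point to [233.6, 256.8]: sample 1 = 268.5 > UCL; sample 4 = 270.5 > UCL; sample 6 = 226.4 < LCL.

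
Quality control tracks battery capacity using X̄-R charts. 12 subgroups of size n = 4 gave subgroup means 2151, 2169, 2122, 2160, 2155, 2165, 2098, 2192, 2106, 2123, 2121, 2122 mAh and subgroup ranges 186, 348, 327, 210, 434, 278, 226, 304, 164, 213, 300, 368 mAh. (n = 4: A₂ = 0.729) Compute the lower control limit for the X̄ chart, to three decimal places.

1936.335

X̄̄ = (2151 + 2169 + 2122 + 2160 + 2155 + 2165 + 2098 + 2192 + 2106 + 2123 + 2121 + 2122) / 12 = 25684.0000 / 12 = 2140.3333
R̄ = (186 + 348 + 327 + 210 + 434 + 278 + 226 + 304 + 164 + 213 + 300 + 368) / 12 = 3358.0000 / 12 = 279.8333
LCL = X̄̄ − A₂·R̄ = 2140.3333 − 0.729 × 279.8333 = 1936.3348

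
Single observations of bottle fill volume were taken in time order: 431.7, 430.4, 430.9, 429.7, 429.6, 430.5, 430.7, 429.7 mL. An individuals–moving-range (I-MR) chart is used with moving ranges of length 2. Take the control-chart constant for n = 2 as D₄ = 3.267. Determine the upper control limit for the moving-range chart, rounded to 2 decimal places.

Moving ranges: 1.3, 0.5, 1.2, 0.1, 0.9, 0.2, 1.0; M̄R̄ = 5.2000 / 7 = 0.7429
UCL_MR = D₄·M̄R̄ = 3.267 × 0.7429 = 2.4269

2.43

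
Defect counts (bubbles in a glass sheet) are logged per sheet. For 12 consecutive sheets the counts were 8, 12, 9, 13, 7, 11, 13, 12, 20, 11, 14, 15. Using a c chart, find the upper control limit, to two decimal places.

22.51

c̄ = (8 + 12 + 9 + 13 + 7 + 11 + 13 + 12 + 20 + 11 + 14 + 15) / 12 = 145 / 12 = 12.0833
UCL = c̄ + 3√c̄ = 12.0833 + 3 × √12.0833 = 12.0833 + 3 × 3.4761 = 22.5117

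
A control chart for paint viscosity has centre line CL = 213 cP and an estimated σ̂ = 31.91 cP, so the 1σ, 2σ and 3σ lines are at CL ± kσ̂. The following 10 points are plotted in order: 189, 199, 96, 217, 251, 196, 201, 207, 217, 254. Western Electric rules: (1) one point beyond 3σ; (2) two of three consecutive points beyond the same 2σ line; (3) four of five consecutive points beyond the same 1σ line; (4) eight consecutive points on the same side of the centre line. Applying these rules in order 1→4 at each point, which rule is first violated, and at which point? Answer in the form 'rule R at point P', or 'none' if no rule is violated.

Zone of each point (C = within 1σ̂, B = 1σ̂–2σ̂, A = 2σ̂–3σ̂, * = beyond 3σ̂; sign = side of CL): 1:-C, 2:-C, 3:-*, 4:+C, 5:+B, 6:-C, 7:-C, 8:-C, 9:+C, 10:+B
Rule 1 (one point beyond the 3σ limits) is satisfied at point 3.

rule 1 at point 3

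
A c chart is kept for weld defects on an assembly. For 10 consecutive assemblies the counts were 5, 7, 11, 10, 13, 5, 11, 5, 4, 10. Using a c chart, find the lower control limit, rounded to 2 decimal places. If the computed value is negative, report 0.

0.00

c̄ = (5 + 7 + 11 + 10 + 13 + 5 + 11 + 5 + 4 + 10) / 10 = 81 / 10 = 8.1000
LCL = c̄ − 3√c̄ = 8.1000 − 3 × 2.8460 = -0.4381 → 0 (cannot be negative)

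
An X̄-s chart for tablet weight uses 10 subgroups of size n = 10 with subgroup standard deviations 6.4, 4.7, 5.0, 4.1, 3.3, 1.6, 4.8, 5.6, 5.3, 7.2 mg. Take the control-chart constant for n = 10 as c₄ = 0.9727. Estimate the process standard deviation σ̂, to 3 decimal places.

s̄ = (6.4 + 4.7 + 5.0 + 4.1 + 3.3 + 1.6 + 4.8 + 5.6 + 5.3 + 7.2) / 10 = 4.8000
σ̂ = s̄ / c₄ = 4.8000 / 0.9727 = 4.9347

4.935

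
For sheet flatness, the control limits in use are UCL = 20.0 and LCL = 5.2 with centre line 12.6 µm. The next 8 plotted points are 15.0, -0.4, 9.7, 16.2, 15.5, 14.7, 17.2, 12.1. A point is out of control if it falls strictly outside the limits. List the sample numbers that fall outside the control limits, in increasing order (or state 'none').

Compare each point to [5.2, 20.0]: sample 2 = -0.4 < LCL.

2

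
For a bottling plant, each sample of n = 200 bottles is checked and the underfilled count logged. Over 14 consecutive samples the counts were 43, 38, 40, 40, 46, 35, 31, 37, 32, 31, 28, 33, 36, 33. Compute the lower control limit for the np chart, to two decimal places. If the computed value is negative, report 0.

19.64

p̄ = Σdᵢ / (k·n) = 503 / (14 × 200) = 0.17964
LCL = np̄ − 3·√(np̄(1−p̄)) = 35.9286 − 3 × 5.4290 = 19.6415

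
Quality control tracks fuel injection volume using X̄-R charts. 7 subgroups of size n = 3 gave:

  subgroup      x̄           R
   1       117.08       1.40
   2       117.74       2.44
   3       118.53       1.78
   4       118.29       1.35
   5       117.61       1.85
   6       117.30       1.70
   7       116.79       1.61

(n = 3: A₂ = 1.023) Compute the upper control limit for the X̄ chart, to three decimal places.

119.393

X̄̄ = (117.08 + 117.74 + 118.53 + 118.29 + 117.61 + 117.30 + 116.79) / 7 = 823.3400 / 7 = 117.6200
R̄ = (1.40 + 2.44 + 1.78 + 1.35 + 1.85 + 1.70 + 1.61) / 7 = 12.1300 / 7 = 1.7329
UCL = X̄̄ + A₂·R̄ = 117.6200 + 1.023 × 1.7329 = 119.3927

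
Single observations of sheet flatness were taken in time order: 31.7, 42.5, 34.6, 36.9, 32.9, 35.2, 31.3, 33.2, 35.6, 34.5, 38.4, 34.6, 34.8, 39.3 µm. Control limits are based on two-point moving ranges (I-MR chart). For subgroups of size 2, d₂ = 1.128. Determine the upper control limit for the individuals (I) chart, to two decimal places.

45.42

X̄ = (31.7 + 42.5 + 34.6 + 36.9 + 32.9 + 35.2 + 31.3 + 33.2 + 35.6 + 34.5 + 38.4 + 34.6 + 34.8 + 39.3) / 14 = 35.3929
Moving ranges: 10.8, 7.9, 2.3, 4.0, 2.3, 3.9, 1.9, 2.4, 1.1, 3.9, 3.8, 0.2, 4.5; M̄R̄ = 49.0000 / 13 = 3.7692
UCL = X̄ + 3·M̄R̄/d₂ = 35.3929 + 3 × 3.7692 / 1.128 = 45.4174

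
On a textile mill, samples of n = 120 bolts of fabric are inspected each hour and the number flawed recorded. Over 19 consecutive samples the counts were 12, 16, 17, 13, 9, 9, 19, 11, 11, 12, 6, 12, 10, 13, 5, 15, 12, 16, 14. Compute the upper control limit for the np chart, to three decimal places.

p̄ = Σdᵢ / (k·n) = 232 / (19 × 120) = 0.10175
UCL = np̄ + 3·√(np̄(1−p̄)) = 12.2105 + 3 × √(12.2105×0.89825) = 12.2105 + 3 × 3.3118 = 22.1459

22.146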